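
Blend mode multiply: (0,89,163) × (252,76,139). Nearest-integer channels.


Multiply: C = A×B/255, rounded to nearest integer
R: 0×252/255 = 0/255 ≈ 0.000 → 0
G: 89×76/255 = 6764/255 ≈ 26.525 → 27
B: 163×139/255 = 22657/255 ≈ 88.851 → 89
= RGB(0, 27, 89)


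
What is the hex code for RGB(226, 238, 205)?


R = 226 → E2 (hex)
G = 238 → EE (hex)
B = 205 → CD (hex)
Hex = #E2EECD


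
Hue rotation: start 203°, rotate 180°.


New hue = (H + rotation) mod 360
New hue = (203 + 180) mod 360
= 383 mod 360
= 23°


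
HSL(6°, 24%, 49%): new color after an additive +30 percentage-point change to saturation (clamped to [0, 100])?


Original S = 24%
Adjustment = +30 percentage points
New S = 24 + (30) = 54
Clamp to [0, 100] → 54
= HSL(6°, 54%, 49%)


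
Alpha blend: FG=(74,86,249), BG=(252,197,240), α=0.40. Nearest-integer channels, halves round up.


C = α×F + (1-α)×B, with 1-α = 0.60
R: 0.40×74 + 0.60×252 = 29.60 + 151.20 = 180.80 → 181
G: 0.40×86 + 0.60×197 = 34.40 + 118.20 = 152.60 → 153
B: 0.40×249 + 0.60×240 = 99.60 + 144.00 = 243.60 → 244
= RGB(181, 153, 244)


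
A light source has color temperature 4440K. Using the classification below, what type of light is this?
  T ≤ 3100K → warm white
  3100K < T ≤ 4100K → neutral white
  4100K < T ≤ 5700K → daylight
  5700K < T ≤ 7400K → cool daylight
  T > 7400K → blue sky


Temperature: 4440K
4100K < 4440K ≤ 5700K → daylight
Classification: daylight


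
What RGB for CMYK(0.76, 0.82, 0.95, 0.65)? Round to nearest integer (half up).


R = 255 × (1-C) × (1-K) = 255 × 0.24 × 0.35 = 21.42 → 21
G = 255 × (1-M) × (1-K) = 255 × 0.18 × 0.35 = 16.065 → 16
B = 255 × (1-Y) × (1-K) = 255 × 0.05 × 0.35 = 4.4625 → 4
= RGB(21, 16, 4)


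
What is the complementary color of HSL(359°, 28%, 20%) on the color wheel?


Complement = opposite side of color wheel = hue + 180°
H' = (359 + 180) mod 360 = 179°
S and L unchanged.
= HSL(179°, 28%, 20%)


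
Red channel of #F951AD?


Color: #F951AD
R = F9 = 249
G = 51 = 81
B = AD = 173
Red = 249


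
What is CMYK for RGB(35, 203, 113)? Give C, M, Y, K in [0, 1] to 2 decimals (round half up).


R'=35/255≈0.1373, G'=203/255≈0.7961, B'=113/255≈0.4431
K = 1 - max(R',G',B') = 1 - 203/255 = 52/255 = 0.20392… → 0.20
(1-R'-K)/(1-K) simplifies to (max-R)/max with max = 203:
C = (203-35)/203 = 168/203 = 0.82758… → 0.83
M = (203-203)/203 = 0/203 = 0 → 0.00
Y = (203-113)/203 = 90/203 = 0.44334… → 0.44
= CMYK(0.83, 0.00, 0.44, 0.20)


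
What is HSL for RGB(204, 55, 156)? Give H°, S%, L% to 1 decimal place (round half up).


Normalize: R'=204/255≈0.8000, G'=55/255≈0.2157, B'=156/255≈0.6118
Max=204/255, Min=55/255, Δ=Max-Min=149/255
L = (Max+Min)/2 = (204+55)/510 = 259/510 = 0.50784… → L = 50.8%
L > 0.5 → S = Δ/(2-Max-Min) = 149/(510-204-55) = 149/251 = 0.59362… → S = 59.4%
(the 1/255 factors cancel in S and H, so raw channel differences can be used)
Max is R' → H = 60 × (((G-B)/Δ) mod 6) = 60 × (((55-156)/149) mod 6)
  (-101)/149 = -0.6778…; negative, so add 6 → 5.3221…
  H = 60 × 5.3221… = 319.328…° → H = 319.3°
= HSL(319.3°, 59.4%, 50.8%)


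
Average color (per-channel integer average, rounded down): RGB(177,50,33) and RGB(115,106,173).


Midpoint: each channel = ⌊(C₁+C₂)/2⌋
R: ⌊(177+115)/2⌋ = 146
G: ⌊(50+106)/2⌋ = 78
B: ⌊(33+173)/2⌋ = 103
= RGB(146, 78, 103)


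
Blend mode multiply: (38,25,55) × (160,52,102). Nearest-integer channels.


Multiply: C = A×B/255, rounded to nearest integer
R: 38×160/255 = 6080/255 ≈ 23.843 → 24
G: 25×52/255 = 1300/255 ≈ 5.098 → 5
B: 55×102/255 = 5610/255 ≈ 22.000 → 22
= RGB(24, 5, 22)


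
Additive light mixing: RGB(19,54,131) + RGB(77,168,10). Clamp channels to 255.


Additive: each channel = min(255, C₁+C₂)
R: 19+77 = 96 → 96
G: 54+168 = 222 → 222
B: 131+10 = 141 → 141
= RGB(96, 222, 141)


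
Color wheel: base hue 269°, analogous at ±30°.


Base hue: 269°
Left analog: (269 - 30) mod 360 = 239°
Right analog: (269 + 30) mod 360 = 299°
Analogous hues = 239° and 299°


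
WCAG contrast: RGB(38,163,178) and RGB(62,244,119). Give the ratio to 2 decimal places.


Linearize each sRGB channel c=v/255: c/12.92 if c ≤ 0.04045 else ((c+0.055)/1.055)^2.4
L = 0.2126×R_lin + 0.7152×G_lin + 0.0722×B_lin
Color 1 (38,163,178):
  R=38: 38/255≈0.1490 > 0.04045 → ((0.1490+0.055)/1.055)^2.4 ≈ 0.01938
  G=163: 163/255≈0.6392 > 0.04045 → ((0.6392+0.055)/1.055)^2.4 ≈ 0.36625
  B=178: 178/255≈0.6980 > 0.04045 → ((0.6980+0.055)/1.055)^2.4 ≈ 0.44520
  L1 = 0.2126×0.01938 + 0.7152×0.36625 + 0.0722×0.44520 ≈ 0.29821
Color 2 (62,244,119):
  R=62: 62/255≈0.2431 > 0.04045 → ((0.2431+0.055)/1.055)^2.4 ≈ 0.04817
  G=244: 244/255≈0.9569 > 0.04045 → ((0.9569+0.055)/1.055)^2.4 ≈ 0.90466
  B=119: 119/255≈0.4667 > 0.04045 → ((0.4667+0.055)/1.055)^2.4 ≈ 0.18447
  L2 = 0.2126×0.04817 + 0.7152×0.90466 + 0.0722×0.18447 ≈ 0.67057
Lighter = 0.67057, Darker = 0.29821
Ratio = (L_lighter + 0.05) / (L_darker + 0.05)
Ratio = (0.67057 + 0.05) / (0.29821 + 0.05) = 0.72057 / 0.34821 ≈ 2.0694
Ratio ≈ 2.07:1


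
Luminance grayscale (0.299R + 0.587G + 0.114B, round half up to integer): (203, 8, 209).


Gray = 0.299×R + 0.587×G + 0.114×B
Gray = 0.299×203 + 0.587×8 + 0.114×209
Gray = 60.697 + 4.696 + 23.826
Gray = 89.219 → round half up → 89
Gray = 89


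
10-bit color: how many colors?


Colors = 2^bits = 2^10
= 1,024 colors


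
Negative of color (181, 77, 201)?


Invert: (255-R, 255-G, 255-B)
R: 255-181 = 74
G: 255-77 = 178
B: 255-201 = 54
= RGB(74, 178, 54)


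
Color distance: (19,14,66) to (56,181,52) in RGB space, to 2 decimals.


d = √[(R₁-R₂)² + (G₁-G₂)² + (B₁-B₂)²]
d = √[(19-56)² + (14-181)² + (66-52)²]
d = √[1369 + 27889 + 196]
d = √29454
d ≈ 171.62


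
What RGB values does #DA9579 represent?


DA → 218 (R)
95 → 149 (G)
79 → 121 (B)
= RGB(218, 149, 121)


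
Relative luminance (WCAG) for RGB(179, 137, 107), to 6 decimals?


Linearize each channel (sRGB transfer function): c = v/255; c_lin = c/12.92 if c ≤ 0.04045, else ((c+0.055)/1.055)^2.4
  R: 179/255 ≈ 0.701961 > 0.04045 → ((0.701961+0.055)/1.055)^2.4 ≈ 0.450786
  G: 137/255 ≈ 0.537255 > 0.04045 → ((0.537255+0.055)/1.055)^2.4 ≈ 0.250158
  B: 107/255 ≈ 0.419608 > 0.04045 → ((0.419608+0.055)/1.055)^2.4 ≈ 0.147027
R_lin = 0.450786, G_lin = 0.250158, B_lin = 0.147027
L = 0.2126×R + 0.7152×G + 0.0722×B
L = 0.2126×0.450786 + 0.7152×0.250158 + 0.0722×0.147027
L ≈ 0.285366


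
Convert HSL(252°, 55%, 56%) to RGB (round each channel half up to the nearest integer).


H=252°, S=0.55, L=0.56
C = (1-|2L-1|)×S = (1-|0.12|)×0.55 = 0.484
H' = H/60 = 252/60 ≈ 4.2000; X = C×(1-|H' mod 2 - 1|) = 0.0968
m = L - C/2 = 0.56 - 0.242 = 0.318
Sector ⌊H'⌋ = 4 → (R',G',B') = (0.0968, 0.0, 0.484)
RGB = ((R'+m)×255, (G'+m)×255, (B'+m)×255) = (105.774, 81.09, 204.51)
Round half up → RGB(106, 81, 205)


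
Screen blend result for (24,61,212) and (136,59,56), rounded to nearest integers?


Screen: C = 255 - (255-A)×(255-B)/255, rounded to nearest integer
R: 255 - (255-24)×(255-136)/255 = 255 - 27489/255 ≈ 255 - 107.800 = 147.200 → 147
G: 255 - (255-61)×(255-59)/255 = 255 - 38024/255 ≈ 255 - 149.114 = 105.886 → 106
B: 255 - (255-212)×(255-56)/255 = 255 - 8557/255 ≈ 255 - 33.557 = 221.443 → 221
= RGB(147, 106, 221)


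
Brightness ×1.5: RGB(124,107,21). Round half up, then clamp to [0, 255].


Multiply each channel by 1.5, round half up, clamp to [0, 255]
R: 124×1.5 = 186
G: 107×1.5 = 160.5 → round → 161
B: 21×1.5 = 31.5 → round → 32
= RGB(186, 161, 32)


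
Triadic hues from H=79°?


Triadic: equally spaced at 120° intervals
H1 = 79°
H2 = (79 + 120) mod 360 = 199°
H3 = (79 + 240) mod 360 = 319°
Triadic = 79°, 199°, 319°


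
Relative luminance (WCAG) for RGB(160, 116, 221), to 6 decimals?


Linearize each channel (sRGB transfer function): c = v/255; c_lin = c/12.92 if c ≤ 0.04045, else ((c+0.055)/1.055)^2.4
  R: 160/255 ≈ 0.627451 > 0.04045 → ((0.627451+0.055)/1.055)^2.4 ≈ 0.351533
  G: 116/255 ≈ 0.454902 > 0.04045 → ((0.454902+0.055)/1.055)^2.4 ≈ 0.174647
  B: 221/255 ≈ 0.866667 > 0.04045 → ((0.866667+0.055)/1.055)^2.4 ≈ 0.723055
R_lin = 0.351533, G_lin = 0.174647, B_lin = 0.723055
L = 0.2126×R + 0.7152×G + 0.0722×B
L = 0.2126×0.351533 + 0.7152×0.174647 + 0.0722×0.723055
L ≈ 0.251848


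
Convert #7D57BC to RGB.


7D → 125 (R)
57 → 87 (G)
BC → 188 (B)
= RGB(125, 87, 188)


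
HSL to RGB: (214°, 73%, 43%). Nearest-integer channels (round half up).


H=214°, S=0.73, L=0.43
C = (1-|2L-1|)×S = (1-|-0.14|)×0.73 = 0.6278
H' = H/60 = 214/60 ≈ 3.5667; X = C×(1-|H' mod 2 - 1|) ≈ 0.2720
m = L - C/2 = 0.43 - 0.3139 = 0.1161
Sector ⌊H'⌋ = 3 → (R',G',B') = (0.0, ≈0.2720, 0.6278)
RGB = ((R'+m)×255, (G'+m)×255, (B'+m)×255) = (29.6055, 98.9774, 189.6945)
Round half up → RGB(30, 99, 190)


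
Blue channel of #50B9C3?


Color: #50B9C3
R = 50 = 80
G = B9 = 185
B = C3 = 195
Blue = 195


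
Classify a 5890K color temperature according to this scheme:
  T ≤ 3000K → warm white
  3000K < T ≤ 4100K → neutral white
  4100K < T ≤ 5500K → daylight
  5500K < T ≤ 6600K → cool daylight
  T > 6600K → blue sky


Temperature: 5890K
5500K < 5890K ≤ 6600K → cool daylight
Classification: cool daylight


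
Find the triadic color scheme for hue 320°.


Triadic: equally spaced at 120° intervals
H1 = 320°
H2 = (320 + 120) mod 360 = 80°
H3 = (320 + 240) mod 360 = 200°
Triadic = 320°, 80°, 200°


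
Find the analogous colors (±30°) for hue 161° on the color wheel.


Base hue: 161°
Left analog: (161 - 30) mod 360 = 131°
Right analog: (161 + 30) mod 360 = 191°
Analogous hues = 131° and 191°


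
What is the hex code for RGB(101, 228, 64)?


R = 101 → 65 (hex)
G = 228 → E4 (hex)
B = 64 → 40 (hex)
Hex = #65E440


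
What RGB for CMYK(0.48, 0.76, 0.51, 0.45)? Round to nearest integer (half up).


R = 255 × (1-C) × (1-K) = 255 × 0.52 × 0.55 = 72.93 → 73
G = 255 × (1-M) × (1-K) = 255 × 0.24 × 0.55 = 33.66 → 34
B = 255 × (1-Y) × (1-K) = 255 × 0.49 × 0.55 = 68.7225 → 69
= RGB(73, 34, 69)


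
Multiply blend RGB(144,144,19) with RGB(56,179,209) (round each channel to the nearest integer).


Multiply: C = A×B/255, rounded to nearest integer
R: 144×56/255 = 8064/255 ≈ 31.624 → 32
G: 144×179/255 = 25776/255 ≈ 101.082 → 101
B: 19×209/255 = 3971/255 ≈ 15.573 → 16
= RGB(32, 101, 16)


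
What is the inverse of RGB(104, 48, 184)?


Invert: (255-R, 255-G, 255-B)
R: 255-104 = 151
G: 255-48 = 207
B: 255-184 = 71
= RGB(151, 207, 71)


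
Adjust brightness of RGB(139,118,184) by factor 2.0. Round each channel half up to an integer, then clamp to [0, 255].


Multiply each channel by 2.0, round half up, clamp to [0, 255]
R: 139×2.0 = 278 → clamp → 255
G: 118×2.0 = 236
B: 184×2.0 = 368 → clamp → 255
= RGB(255, 236, 255)


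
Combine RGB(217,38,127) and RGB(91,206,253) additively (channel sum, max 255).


Additive: each channel = min(255, C₁+C₂)
R: 217+91 = 308 → 255
G: 38+206 = 244 → 244
B: 127+253 = 380 → 255
= RGB(255, 244, 255)


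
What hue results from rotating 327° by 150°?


New hue = (H + rotation) mod 360
New hue = (327 + 150) mod 360
= 477 mod 360
= 117°


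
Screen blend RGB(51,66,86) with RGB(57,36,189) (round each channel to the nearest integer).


Screen: C = 255 - (255-A)×(255-B)/255, rounded to nearest integer
R: 255 - (255-51)×(255-57)/255 = 255 - 40392/255 ≈ 255 - 158.400 = 96.600 → 97
G: 255 - (255-66)×(255-36)/255 = 255 - 41391/255 ≈ 255 - 162.318 = 92.682 → 93
B: 255 - (255-86)×(255-189)/255 = 255 - 11154/255 ≈ 255 - 43.741 = 211.259 → 211
= RGB(97, 93, 211)


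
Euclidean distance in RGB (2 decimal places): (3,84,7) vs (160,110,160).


d = √[(R₁-R₂)² + (G₁-G₂)² + (B₁-B₂)²]
d = √[(3-160)² + (84-110)² + (7-160)²]
d = √[24649 + 676 + 23409]
d = √48734
d ≈ 220.76


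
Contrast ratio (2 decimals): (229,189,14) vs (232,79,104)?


Linearize each sRGB channel c=v/255: c/12.92 if c ≤ 0.04045 else ((c+0.055)/1.055)^2.4
L = 0.2126×R_lin + 0.7152×G_lin + 0.0722×B_lin
Color 1 (229,189,14):
  R=229: 229/255≈0.8980 > 0.04045 → ((0.8980+0.055)/1.055)^2.4 ≈ 0.78354
  G=189: 189/255≈0.7412 > 0.04045 → ((0.7412+0.055)/1.055)^2.4 ≈ 0.50888
  B=14: 14/255≈0.0549 > 0.04045 → ((0.0549+0.055)/1.055)^2.4 ≈ 0.00439
  L1 = 0.2126×0.78354 + 0.7152×0.50888 + 0.0722×0.00439 ≈ 0.53085
Color 2 (232,79,104):
  R=232: 232/255≈0.9098 > 0.04045 → ((0.9098+0.055)/1.055)^2.4 ≈ 0.80695
  G=79: 79/255≈0.3098 > 0.04045 → ((0.3098+0.055)/1.055)^2.4 ≈ 0.07819
  B=104: 104/255≈0.4078 > 0.04045 → ((0.4078+0.055)/1.055)^2.4 ≈ 0.13843
  L2 = 0.2126×0.80695 + 0.7152×0.07819 + 0.0722×0.13843 ≈ 0.23747
Lighter = 0.53085, Darker = 0.23747
Ratio = (L_lighter + 0.05) / (L_darker + 0.05)
Ratio = (0.53085 + 0.05) / (0.23747 + 0.05) = 0.58085 / 0.28747 ≈ 2.0205
Ratio ≈ 2.02:1


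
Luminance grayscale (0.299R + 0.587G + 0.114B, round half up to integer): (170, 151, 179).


Gray = 0.299×R + 0.587×G + 0.114×B
Gray = 0.299×170 + 0.587×151 + 0.114×179
Gray = 50.830 + 88.637 + 20.406
Gray = 159.873 → round half up → 160
Gray = 160


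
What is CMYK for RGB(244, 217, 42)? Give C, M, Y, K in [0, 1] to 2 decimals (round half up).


R'=244/255≈0.9569, G'=217/255≈0.8510, B'=42/255≈0.1647
K = 1 - max(R',G',B') = 1 - 244/255 = 11/255 = 0.04313… → 0.04
(1-R'-K)/(1-K) simplifies to (max-R)/max with max = 244:
C = (244-244)/244 = 0/244 = 0 → 0.00
M = (244-217)/244 = 27/244 = 0.11065… → 0.11
Y = (244-42)/244 = 202/244 = 0.82786… → 0.83
= CMYK(0.00, 0.11, 0.83, 0.04)


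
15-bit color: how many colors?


Colors = 2^bits = 2^15
= 32,768 colors


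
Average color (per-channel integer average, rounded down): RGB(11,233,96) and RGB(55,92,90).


Midpoint: each channel = ⌊(C₁+C₂)/2⌋
R: ⌊(11+55)/2⌋ = 33
G: ⌊(233+92)/2⌋ = 162
B: ⌊(96+90)/2⌋ = 93
= RGB(33, 162, 93)


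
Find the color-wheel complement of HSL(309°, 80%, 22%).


Complement = opposite side of color wheel = hue + 180°
H' = (309 + 180) mod 360 = 129°
S and L unchanged.
= HSL(129°, 80%, 22%)


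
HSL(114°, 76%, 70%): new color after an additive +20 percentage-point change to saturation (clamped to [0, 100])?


Original S = 76%
Adjustment = +20 percentage points
New S = 76 + (20) = 96
Clamp to [0, 100] → 96
= HSL(114°, 96%, 70%)


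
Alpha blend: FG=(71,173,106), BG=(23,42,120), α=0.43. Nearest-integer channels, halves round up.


C = α×F + (1-α)×B, with 1-α = 0.57
R: 0.43×71 + 0.57×23 = 30.53 + 13.11 = 43.64 → 44
G: 0.43×173 + 0.57×42 = 74.39 + 23.94 = 98.33 → 98
B: 0.43×106 + 0.57×120 = 45.58 + 68.40 = 113.98 → 114
= RGB(44, 98, 114)


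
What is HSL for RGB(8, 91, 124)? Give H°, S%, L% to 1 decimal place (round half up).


Normalize: R'=8/255≈0.0314, G'=91/255≈0.3569, B'=124/255≈0.4863
Max=124/255, Min=8/255, Δ=Max-Min=116/255
L = (Max+Min)/2 = (124+8)/510 = 132/510 = 0.25882… → L = 25.9%
L ≤ 0.5 → S = Δ/(Max+Min) = 116/(124+8) = 116/132 = 0.87878… → S = 87.9%
(the 1/255 factors cancel in S and H, so raw channel differences can be used)
Max is B' → H = 60 × ((R-G)/Δ + 4) = 60 × ((8-91)/116 + 4)
  -83/116 + 4 = -0.7155… + 4 = 3.2844…
  H = 60 × 3.2844… = 197.068…° → H = 197.1°
= HSL(197.1°, 87.9%, 25.9%)


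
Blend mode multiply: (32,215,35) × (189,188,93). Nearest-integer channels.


Multiply: C = A×B/255, rounded to nearest integer
R: 32×189/255 = 6048/255 ≈ 23.718 → 24
G: 215×188/255 = 40420/255 ≈ 158.510 → 159
B: 35×93/255 = 3255/255 ≈ 12.765 → 13
= RGB(24, 159, 13)


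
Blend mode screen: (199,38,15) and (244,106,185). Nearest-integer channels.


Screen: C = 255 - (255-A)×(255-B)/255, rounded to nearest integer
R: 255 - (255-199)×(255-244)/255 = 255 - 616/255 ≈ 255 - 2.416 = 252.584 → 253
G: 255 - (255-38)×(255-106)/255 = 255 - 32333/255 ≈ 255 - 126.796 = 128.204 → 128
B: 255 - (255-15)×(255-185)/255 = 255 - 16800/255 ≈ 255 - 65.882 = 189.118 → 189
= RGB(253, 128, 189)


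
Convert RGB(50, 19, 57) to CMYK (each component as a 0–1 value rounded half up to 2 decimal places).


R'=50/255≈0.1961, G'=19/255≈0.0745, B'=57/255≈0.2235
K = 1 - max(R',G',B') = 1 - 57/255 = 198/255 = 0.77647… → 0.78
(1-R'-K)/(1-K) simplifies to (max-R)/max with max = 57:
C = (57-50)/57 = 7/57 = 0.12280… → 0.12
M = (57-19)/57 = 38/57 = 0.66666… → 0.67
Y = (57-57)/57 = 0/57 = 0 → 0.00
= CMYK(0.12, 0.67, 0.00, 0.78)


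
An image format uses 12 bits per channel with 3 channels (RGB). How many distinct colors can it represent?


Total bits = 12 bits/channel × 3 channels = 36 bits
Distinct colors = 2^36
= 68,719,476,736 colors


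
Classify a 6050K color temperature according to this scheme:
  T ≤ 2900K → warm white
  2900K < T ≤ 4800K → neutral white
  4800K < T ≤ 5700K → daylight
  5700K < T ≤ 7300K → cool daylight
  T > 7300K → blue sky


Temperature: 6050K
5700K < 6050K ≤ 7300K → cool daylight
Classification: cool daylight


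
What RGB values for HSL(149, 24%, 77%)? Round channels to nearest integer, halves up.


H=149°, S=0.24, L=0.77
C = (1-|2L-1|)×S = (1-|0.54|)×0.24 = 0.1104
H' = H/60 = 149/60 ≈ 2.4833; X = C×(1-|H' mod 2 - 1|) = 0.05336
m = L - C/2 = 0.77 - 0.0552 = 0.7148
Sector ⌊H'⌋ = 2 → (R',G',B') = (0.0, 0.1104, 0.05336)
RGB = ((R'+m)×255, (G'+m)×255, (B'+m)×255) = (182.274, 210.426, 195.8808)
Round half up → RGB(182, 210, 196)


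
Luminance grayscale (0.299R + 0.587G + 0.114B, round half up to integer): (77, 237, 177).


Gray = 0.299×R + 0.587×G + 0.114×B
Gray = 0.299×77 + 0.587×237 + 0.114×177
Gray = 23.023 + 139.119 + 20.178
Gray = 182.320 → round half up → 182
Gray = 182


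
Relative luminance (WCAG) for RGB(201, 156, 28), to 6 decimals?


Linearize each channel (sRGB transfer function): c = v/255; c_lin = c/12.92 if c ≤ 0.04045, else ((c+0.055)/1.055)^2.4
  R: 201/255 ≈ 0.788235 > 0.04045 → ((0.788235+0.055)/1.055)^2.4 ≈ 0.584078
  G: 156/255 ≈ 0.611765 > 0.04045 → ((0.611765+0.055)/1.055)^2.4 ≈ 0.332452
  B: 28/255 ≈ 0.109804 > 0.04045 → ((0.109804+0.055)/1.055)^2.4 ≈ 0.011612
R_lin = 0.584078, G_lin = 0.332452, B_lin = 0.011612
L = 0.2126×R + 0.7152×G + 0.0722×B
L = 0.2126×0.584078 + 0.7152×0.332452 + 0.0722×0.011612
L ≈ 0.362783


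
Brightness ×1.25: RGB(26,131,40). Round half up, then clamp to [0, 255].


Multiply each channel by 1.25, round half up, clamp to [0, 255]
R: 26×1.25 = 32.5 → round → 33
G: 131×1.25 = 163.75 → round → 164
B: 40×1.25 = 50
= RGB(33, 164, 50)


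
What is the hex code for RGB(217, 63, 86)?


R = 217 → D9 (hex)
G = 63 → 3F (hex)
B = 86 → 56 (hex)
Hex = #D93F56


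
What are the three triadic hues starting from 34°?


Triadic: equally spaced at 120° intervals
H1 = 34°
H2 = (34 + 120) mod 360 = 154°
H3 = (34 + 240) mod 360 = 274°
Triadic = 34°, 154°, 274°


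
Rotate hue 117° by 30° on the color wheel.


New hue = (H + rotation) mod 360
New hue = (117 + 30) mod 360
= 147 mod 360
= 147°


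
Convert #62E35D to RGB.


62 → 98 (R)
E3 → 227 (G)
5D → 93 (B)
= RGB(98, 227, 93)


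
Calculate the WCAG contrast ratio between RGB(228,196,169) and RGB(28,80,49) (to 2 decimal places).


Linearize each sRGB channel c=v/255: c/12.92 if c ≤ 0.04045 else ((c+0.055)/1.055)^2.4
L = 0.2126×R_lin + 0.7152×G_lin + 0.0722×B_lin
Color 1 (228,196,169):
  R=228: 228/255≈0.8941 > 0.04045 → ((0.8941+0.055)/1.055)^2.4 ≈ 0.77582
  G=196: 196/255≈0.7686 > 0.04045 → ((0.7686+0.055)/1.055)^2.4 ≈ 0.55201
  B=169: 169/255≈0.6627 > 0.04045 → ((0.6627+0.055)/1.055)^2.4 ≈ 0.39676
  L1 = 0.2126×0.77582 + 0.7152×0.55201 + 0.0722×0.39676 ≈ 0.58838
Color 2 (28,80,49):
  R=28: 28/255≈0.1098 > 0.04045 → ((0.1098+0.055)/1.055)^2.4 ≈ 0.01161
  G=80: 80/255≈0.3137 > 0.04045 → ((0.3137+0.055)/1.055)^2.4 ≈ 0.08022
  B=49: 49/255≈0.1922 > 0.04045 → ((0.1922+0.055)/1.055)^2.4 ≈ 0.03071
  L2 = 0.2126×0.01161 + 0.7152×0.08022 + 0.0722×0.03071 ≈ 0.06206
Lighter = 0.58838, Darker = 0.06206
Ratio = (L_lighter + 0.05) / (L_darker + 0.05)
Ratio = (0.58838 + 0.05) / (0.06206 + 0.05) = 0.63838 / 0.11206 ≈ 5.6968
Ratio ≈ 5.70:1


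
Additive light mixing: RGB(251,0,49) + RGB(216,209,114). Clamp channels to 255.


Additive: each channel = min(255, C₁+C₂)
R: 251+216 = 467 → 255
G: 0+209 = 209 → 209
B: 49+114 = 163 → 163
= RGB(255, 209, 163)


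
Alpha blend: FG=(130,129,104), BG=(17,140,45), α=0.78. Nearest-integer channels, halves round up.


C = α×F + (1-α)×B, with 1-α = 0.22
R: 0.78×130 + 0.22×17 = 101.40 + 3.74 = 105.14 → 105
G: 0.78×129 + 0.22×140 = 100.62 + 30.80 = 131.42 → 131
B: 0.78×104 + 0.22×45 = 81.12 + 9.90 = 91.02 → 91
= RGB(105, 131, 91)


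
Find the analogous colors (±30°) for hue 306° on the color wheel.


Base hue: 306°
Left analog: (306 - 30) mod 360 = 276°
Right analog: (306 + 30) mod 360 = 336°
Analogous hues = 276° and 336°


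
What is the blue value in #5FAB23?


Color: #5FAB23
R = 5F = 95
G = AB = 171
B = 23 = 35
Blue = 35


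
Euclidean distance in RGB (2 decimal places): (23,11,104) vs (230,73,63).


d = √[(R₁-R₂)² + (G₁-G₂)² + (B₁-B₂)²]
d = √[(23-230)² + (11-73)² + (104-63)²]
d = √[42849 + 3844 + 1681]
d = √48374
d ≈ 219.94


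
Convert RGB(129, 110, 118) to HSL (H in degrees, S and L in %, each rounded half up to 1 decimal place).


Normalize: R'=129/255≈0.5059, G'=110/255≈0.4314, B'=118/255≈0.4627
Max=129/255, Min=110/255, Δ=Max-Min=19/255
L = (Max+Min)/2 = (129+110)/510 = 239/510 = 0.46862… → L = 46.9%
L ≤ 0.5 → S = Δ/(Max+Min) = 19/(129+110) = 19/239 = 0.07949… → S = 7.9%
(the 1/255 factors cancel in S and H, so raw channel differences can be used)
Max is R' → H = 60 × (((G-B)/Δ) mod 6) = 60 × (((110-118)/19) mod 6)
  (-8)/19 = -0.4210…; negative, so add 6 → 5.5789…
  H = 60 × 5.5789… = 334.736…° → H = 334.7°
= HSL(334.7°, 7.9%, 46.9%)


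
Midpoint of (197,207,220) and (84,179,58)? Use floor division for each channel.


Midpoint: each channel = ⌊(C₁+C₂)/2⌋
R: ⌊(197+84)/2⌋ = 140
G: ⌊(207+179)/2⌋ = 193
B: ⌊(220+58)/2⌋ = 139
= RGB(140, 193, 139)


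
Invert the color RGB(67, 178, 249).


Invert: (255-R, 255-G, 255-B)
R: 255-67 = 188
G: 255-178 = 77
B: 255-249 = 6
= RGB(188, 77, 6)


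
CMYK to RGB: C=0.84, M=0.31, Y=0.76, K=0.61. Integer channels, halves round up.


R = 255 × (1-C) × (1-K) = 255 × 0.16 × 0.39 = 15.912 → 16
G = 255 × (1-M) × (1-K) = 255 × 0.69 × 0.39 = 68.6205 → 69
B = 255 × (1-Y) × (1-K) = 255 × 0.24 × 0.39 = 23.868 → 24
= RGB(16, 69, 24)


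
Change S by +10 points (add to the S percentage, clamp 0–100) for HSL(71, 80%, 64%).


Original S = 80%
Adjustment = +10 percentage points
New S = 80 + (10) = 90
Clamp to [0, 100] → 90
= HSL(71°, 90%, 64%)


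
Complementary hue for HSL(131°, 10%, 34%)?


Complement = opposite side of color wheel = hue + 180°
H' = (131 + 180) mod 360 = 311°
S and L unchanged.
= HSL(311°, 10%, 34%)


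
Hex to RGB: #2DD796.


2D → 45 (R)
D7 → 215 (G)
96 → 150 (B)
= RGB(45, 215, 150)


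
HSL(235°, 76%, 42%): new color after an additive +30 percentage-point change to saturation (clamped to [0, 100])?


Original S = 76%
Adjustment = +30 percentage points
New S = 76 + (30) = 106
Clamp to [0, 100] → 100
= HSL(235°, 100%, 42%)


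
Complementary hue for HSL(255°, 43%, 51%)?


Complement = opposite side of color wheel = hue + 180°
H' = (255 + 180) mod 360 = 75°
S and L unchanged.
= HSL(75°, 43%, 51%)


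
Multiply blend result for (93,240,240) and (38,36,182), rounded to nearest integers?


Multiply: C = A×B/255, rounded to nearest integer
R: 93×38/255 = 3534/255 ≈ 13.859 → 14
G: 240×36/255 = 8640/255 ≈ 33.882 → 34
B: 240×182/255 = 43680/255 ≈ 171.294 → 171
= RGB(14, 34, 171)


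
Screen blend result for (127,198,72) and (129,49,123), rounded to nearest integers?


Screen: C = 255 - (255-A)×(255-B)/255, rounded to nearest integer
R: 255 - (255-127)×(255-129)/255 = 255 - 16128/255 ≈ 255 - 63.247 = 191.753 → 192
G: 255 - (255-198)×(255-49)/255 = 255 - 11742/255 ≈ 255 - 46.047 = 208.953 → 209
B: 255 - (255-72)×(255-123)/255 = 255 - 24156/255 ≈ 255 - 94.729 = 160.271 → 160
= RGB(192, 209, 160)


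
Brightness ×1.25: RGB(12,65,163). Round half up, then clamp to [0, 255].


Multiply each channel by 1.25, round half up, clamp to [0, 255]
R: 12×1.25 = 15
G: 65×1.25 = 81.25 → round → 81
B: 163×1.25 = 203.75 → round → 204
= RGB(15, 81, 204)


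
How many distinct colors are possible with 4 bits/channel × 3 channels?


Total bits = 4 bits/channel × 3 channels = 12 bits
Distinct colors = 2^12
= 4,096 colors


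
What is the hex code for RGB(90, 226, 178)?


R = 90 → 5A (hex)
G = 226 → E2 (hex)
B = 178 → B2 (hex)
Hex = #5AE2B2


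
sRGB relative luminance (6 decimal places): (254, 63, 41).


Linearize each channel (sRGB transfer function): c = v/255; c_lin = c/12.92 if c ≤ 0.04045, else ((c+0.055)/1.055)^2.4
  R: 254/255 ≈ 0.996078 > 0.04045 → ((0.996078+0.055)/1.055)^2.4 ≈ 0.991102
  G: 63/255 ≈ 0.247059 > 0.04045 → ((0.247059+0.055)/1.055)^2.4 ≈ 0.049707
  B: 41/255 ≈ 0.160784 > 0.04045 → ((0.160784+0.055)/1.055)^2.4 ≈ 0.022174
R_lin = 0.991102, G_lin = 0.049707, B_lin = 0.022174
L = 0.2126×R + 0.7152×G + 0.0722×B
L = 0.2126×0.991102 + 0.7152×0.049707 + 0.0722×0.022174
L ≈ 0.247859


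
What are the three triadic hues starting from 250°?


Triadic: equally spaced at 120° intervals
H1 = 250°
H2 = (250 + 120) mod 360 = 10°
H3 = (250 + 240) mod 360 = 130°
Triadic = 250°, 10°, 130°


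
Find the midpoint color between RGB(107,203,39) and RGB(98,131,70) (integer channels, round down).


Midpoint: each channel = ⌊(C₁+C₂)/2⌋
R: ⌊(107+98)/2⌋ = 102
G: ⌊(203+131)/2⌋ = 167
B: ⌊(39+70)/2⌋ = 54
= RGB(102, 167, 54)


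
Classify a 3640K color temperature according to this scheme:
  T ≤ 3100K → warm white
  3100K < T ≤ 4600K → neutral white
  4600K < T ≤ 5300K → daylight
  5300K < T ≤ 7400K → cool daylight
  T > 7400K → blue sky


Temperature: 3640K
3100K < 3640K ≤ 4600K → neutral white
Classification: neutral white


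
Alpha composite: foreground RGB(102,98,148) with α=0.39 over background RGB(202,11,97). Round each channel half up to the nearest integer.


C = α×F + (1-α)×B, with 1-α = 0.61
R: 0.39×102 + 0.61×202 = 39.78 + 123.22 = 163.00 → 163
G: 0.39×98 + 0.61×11 = 38.22 + 6.71 = 44.93 → 45
B: 0.39×148 + 0.61×97 = 57.72 + 59.17 = 116.89 → 117
= RGB(163, 45, 117)


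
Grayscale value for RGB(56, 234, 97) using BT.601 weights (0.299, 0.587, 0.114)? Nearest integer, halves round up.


Gray = 0.299×R + 0.587×G + 0.114×B
Gray = 0.299×56 + 0.587×234 + 0.114×97
Gray = 16.744 + 137.358 + 11.058
Gray = 165.160 → round half up → 165
Gray = 165


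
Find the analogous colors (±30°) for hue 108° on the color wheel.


Base hue: 108°
Left analog: (108 - 30) mod 360 = 78°
Right analog: (108 + 30) mod 360 = 138°
Analogous hues = 78° and 138°


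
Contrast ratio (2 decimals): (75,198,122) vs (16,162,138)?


Linearize each sRGB channel c=v/255: c/12.92 if c ≤ 0.04045 else ((c+0.055)/1.055)^2.4
L = 0.2126×R_lin + 0.7152×G_lin + 0.0722×B_lin
Color 1 (75,198,122):
  R=75: 75/255≈0.2941 > 0.04045 → ((0.2941+0.055)/1.055)^2.4 ≈ 0.07036
  G=198: 198/255≈0.7765 > 0.04045 → ((0.7765+0.055)/1.055)^2.4 ≈ 0.56471
  B=122: 122/255≈0.4784 > 0.04045 → ((0.4784+0.055)/1.055)^2.4 ≈ 0.19462
  L1 = 0.2126×0.07036 + 0.7152×0.56471 + 0.0722×0.19462 ≈ 0.43289
Color 2 (16,162,138):
  R=16: 16/255≈0.0627 > 0.04045 → ((0.0627+0.055)/1.055)^2.4 ≈ 0.00518
  G=162: 162/255≈0.6353 > 0.04045 → ((0.6353+0.055)/1.055)^2.4 ≈ 0.36131
  B=138: 138/255≈0.5412 > 0.04045 → ((0.5412+0.055)/1.055)^2.4 ≈ 0.25415
  L2 = 0.2126×0.00518 + 0.7152×0.36131 + 0.0722×0.25415 ≈ 0.27786
Lighter = 0.43289, Darker = 0.27786
Ratio = (L_lighter + 0.05) / (L_darker + 0.05)
Ratio = (0.43289 + 0.05) / (0.27786 + 0.05) = 0.48289 / 0.32786 ≈ 1.4729
Ratio ≈ 1.47:1


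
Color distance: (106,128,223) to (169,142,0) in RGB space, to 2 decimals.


d = √[(R₁-R₂)² + (G₁-G₂)² + (B₁-B₂)²]
d = √[(106-169)² + (128-142)² + (223-0)²]
d = √[3969 + 196 + 49729]
d = √53894
d ≈ 232.15


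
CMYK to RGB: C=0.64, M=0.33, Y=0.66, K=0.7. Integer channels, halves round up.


R = 255 × (1-C) × (1-K) = 255 × 0.36 × 0.30 = 27.54 → 28
G = 255 × (1-M) × (1-K) = 255 × 0.67 × 0.30 = 51.255 → 51
B = 255 × (1-Y) × (1-K) = 255 × 0.34 × 0.30 = 26.01 → 26
= RGB(28, 51, 26)


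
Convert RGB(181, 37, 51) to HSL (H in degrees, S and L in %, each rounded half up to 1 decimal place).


Normalize: R'=181/255≈0.7098, G'=37/255≈0.1451, B'=51/255≈0.2000
Max=181/255, Min=37/255, Δ=Max-Min=144/255
L = (Max+Min)/2 = (181+37)/510 = 218/510 = 0.42745… → L = 42.7%
L ≤ 0.5 → S = Δ/(Max+Min) = 144/(181+37) = 144/218 = 0.66055… → S = 66.1%
(the 1/255 factors cancel in S and H, so raw channel differences can be used)
Max is R' → H = 60 × (((G-B)/Δ) mod 6) = 60 × (((37-51)/144) mod 6)
  (-14)/144 = -0.0972…; negative, so add 6 → 5.9027…
  H = 60 × 5.9027… = 354.166…° → H = 354.2°
= HSL(354.2°, 66.1%, 42.7%)


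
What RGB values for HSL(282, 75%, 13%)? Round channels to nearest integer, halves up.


H=282°, S=0.75, L=0.13
C = (1-|2L-1|)×S = (1-|-0.74|)×0.75 = 0.195
H' = H/60 = 282/60 ≈ 4.7000; X = C×(1-|H' mod 2 - 1|) = 0.1365
m = L - C/2 = 0.13 - 0.0975 = 0.0325
Sector ⌊H'⌋ = 4 → (R',G',B') = (0.1365, 0.0, 0.195)
RGB = ((R'+m)×255, (G'+m)×255, (B'+m)×255) = (43.095, 8.2875, 58.0125)
Round half up → RGB(43, 8, 58)


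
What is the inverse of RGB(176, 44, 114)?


Invert: (255-R, 255-G, 255-B)
R: 255-176 = 79
G: 255-44 = 211
B: 255-114 = 141
= RGB(79, 211, 141)


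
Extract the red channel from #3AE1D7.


Color: #3AE1D7
R = 3A = 58
G = E1 = 225
B = D7 = 215
Red = 58


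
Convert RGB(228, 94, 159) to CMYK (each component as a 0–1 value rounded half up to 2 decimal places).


R'=228/255≈0.8941, G'=94/255≈0.3686, B'=159/255≈0.6235
K = 1 - max(R',G',B') = 1 - 228/255 = 27/255 = 0.10588… → 0.11
(1-R'-K)/(1-K) simplifies to (max-R)/max with max = 228:
C = (228-228)/228 = 0/228 = 0 → 0.00
M = (228-94)/228 = 134/228 = 0.58771… → 0.59
Y = (228-159)/228 = 69/228 = 0.30263… → 0.30
= CMYK(0.00, 0.59, 0.30, 0.11)


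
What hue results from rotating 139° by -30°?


New hue = (H + rotation) mod 360
New hue = (139 -30) mod 360
= 109 mod 360
= 109°


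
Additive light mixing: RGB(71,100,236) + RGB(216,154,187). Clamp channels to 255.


Additive: each channel = min(255, C₁+C₂)
R: 71+216 = 287 → 255
G: 100+154 = 254 → 254
B: 236+187 = 423 → 255
= RGB(255, 254, 255)


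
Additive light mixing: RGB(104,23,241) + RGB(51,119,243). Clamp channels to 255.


Additive: each channel = min(255, C₁+C₂)
R: 104+51 = 155 → 155
G: 23+119 = 142 → 142
B: 241+243 = 484 → 255
= RGB(155, 142, 255)


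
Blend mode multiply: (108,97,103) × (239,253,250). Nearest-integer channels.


Multiply: C = A×B/255, rounded to nearest integer
R: 108×239/255 = 25812/255 ≈ 101.224 → 101
G: 97×253/255 = 24541/255 ≈ 96.239 → 96
B: 103×250/255 = 25750/255 ≈ 100.980 → 101
= RGB(101, 96, 101)


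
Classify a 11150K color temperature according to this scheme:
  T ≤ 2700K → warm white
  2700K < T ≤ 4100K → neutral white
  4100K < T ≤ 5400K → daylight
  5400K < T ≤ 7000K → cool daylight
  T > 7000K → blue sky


Temperature: 11150K
11150K > 7000K → blue sky
Classification: blue sky


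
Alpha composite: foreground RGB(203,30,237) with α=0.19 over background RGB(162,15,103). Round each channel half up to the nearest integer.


C = α×F + (1-α)×B, with 1-α = 0.81
R: 0.19×203 + 0.81×162 = 38.57 + 131.22 = 169.79 → 170
G: 0.19×30 + 0.81×15 = 5.70 + 12.15 = 17.85 → 18
B: 0.19×237 + 0.81×103 = 45.03 + 83.43 = 128.46 → 128
= RGB(170, 18, 128)


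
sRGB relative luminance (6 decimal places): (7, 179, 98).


Linearize each channel (sRGB transfer function): c = v/255; c_lin = c/12.92 if c ≤ 0.04045, else ((c+0.055)/1.055)^2.4
  R: 7/255 ≈ 0.027451 ≤ 0.04045 → 0.027451/12.92 ≈ 0.002125
  G: 179/255 ≈ 0.701961 > 0.04045 → ((0.701961+0.055)/1.055)^2.4 ≈ 0.450786
  B: 98/255 ≈ 0.384314 > 0.04045 → ((0.384314+0.055)/1.055)^2.4 ≈ 0.122139
R_lin = 0.002125, G_lin = 0.450786, B_lin = 0.122139
L = 0.2126×R + 0.7152×G + 0.0722×B
L = 0.2126×0.002125 + 0.7152×0.450786 + 0.0722×0.122139
L ≈ 0.331672


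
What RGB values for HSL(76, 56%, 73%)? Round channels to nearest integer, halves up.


H=76°, S=0.56, L=0.73
C = (1-|2L-1|)×S = (1-|0.46|)×0.56 = 0.3024
H' = H/60 = 76/60 ≈ 1.2667; X = C×(1-|H' mod 2 - 1|) = 0.22176
m = L - C/2 = 0.73 - 0.1512 = 0.5788
Sector ⌊H'⌋ = 1 → (R',G',B') = (0.22176, 0.3024, 0.0)
RGB = ((R'+m)×255, (G'+m)×255, (B'+m)×255) = (204.1428, 224.706, 147.594)
Round half up → RGB(204, 225, 148)


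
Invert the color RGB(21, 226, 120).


Invert: (255-R, 255-G, 255-B)
R: 255-21 = 234
G: 255-226 = 29
B: 255-120 = 135
= RGB(234, 29, 135)


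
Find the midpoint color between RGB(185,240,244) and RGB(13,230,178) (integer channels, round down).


Midpoint: each channel = ⌊(C₁+C₂)/2⌋
R: ⌊(185+13)/2⌋ = 99
G: ⌊(240+230)/2⌋ = 235
B: ⌊(244+178)/2⌋ = 211
= RGB(99, 235, 211)


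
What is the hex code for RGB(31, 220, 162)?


R = 31 → 1F (hex)
G = 220 → DC (hex)
B = 162 → A2 (hex)
Hex = #1FDCA2


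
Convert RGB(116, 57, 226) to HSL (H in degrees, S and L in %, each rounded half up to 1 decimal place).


Normalize: R'=116/255≈0.4549, G'=57/255≈0.2235, B'=226/255≈0.8863
Max=226/255, Min=57/255, Δ=Max-Min=169/255
L = (Max+Min)/2 = (226+57)/510 = 283/510 = 0.55490… → L = 55.5%
L > 0.5 → S = Δ/(2-Max-Min) = 169/(510-226-57) = 169/227 = 0.74449… → S = 74.4%
(the 1/255 factors cancel in S and H, so raw channel differences can be used)
Max is B' → H = 60 × ((R-G)/Δ + 4) = 60 × ((116-57)/169 + 4)
  59/169 + 4 = 0.3491… + 4 = 4.3491…
  H = 60 × 4.3491… = 260.946…° → H = 260.9°
= HSL(260.9°, 74.4%, 55.5%)


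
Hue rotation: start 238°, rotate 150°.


New hue = (H + rotation) mod 360
New hue = (238 + 150) mod 360
= 388 mod 360
= 28°


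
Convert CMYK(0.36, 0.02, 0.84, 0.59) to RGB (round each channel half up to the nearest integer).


R = 255 × (1-C) × (1-K) = 255 × 0.64 × 0.41 = 66.912 → 67
G = 255 × (1-M) × (1-K) = 255 × 0.98 × 0.41 = 102.459 → 102
B = 255 × (1-Y) × (1-K) = 255 × 0.16 × 0.41 = 16.728 → 17
= RGB(67, 102, 17)


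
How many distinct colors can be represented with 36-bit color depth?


Colors = 2^bits = 2^36
= 68,719,476,736 colors


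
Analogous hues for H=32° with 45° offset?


Base hue: 32°
Left analog: (32 - 45) mod 360 = 347°
Right analog: (32 + 45) mod 360 = 77°
Analogous hues = 347° and 77°


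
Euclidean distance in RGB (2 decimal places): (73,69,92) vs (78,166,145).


d = √[(R₁-R₂)² + (G₁-G₂)² + (B₁-B₂)²]
d = √[(73-78)² + (69-166)² + (92-145)²]
d = √[25 + 9409 + 2809]
d = √12243
d ≈ 110.65


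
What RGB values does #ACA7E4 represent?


AC → 172 (R)
A7 → 167 (G)
E4 → 228 (B)
= RGB(172, 167, 228)


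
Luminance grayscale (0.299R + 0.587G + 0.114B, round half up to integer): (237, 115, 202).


Gray = 0.299×R + 0.587×G + 0.114×B
Gray = 0.299×237 + 0.587×115 + 0.114×202
Gray = 70.863 + 67.505 + 23.028
Gray = 161.396 → round half up → 161
Gray = 161


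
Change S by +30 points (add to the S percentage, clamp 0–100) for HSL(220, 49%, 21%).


Original S = 49%
Adjustment = +30 percentage points
New S = 49 + (30) = 79
Clamp to [0, 100] → 79
= HSL(220°, 79%, 21%)


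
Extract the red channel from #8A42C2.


Color: #8A42C2
R = 8A = 138
G = 42 = 66
B = C2 = 194
Red = 138


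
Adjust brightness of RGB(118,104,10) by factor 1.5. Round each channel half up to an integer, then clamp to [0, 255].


Multiply each channel by 1.5, round half up, clamp to [0, 255]
R: 118×1.5 = 177
G: 104×1.5 = 156
B: 10×1.5 = 15
= RGB(177, 156, 15)


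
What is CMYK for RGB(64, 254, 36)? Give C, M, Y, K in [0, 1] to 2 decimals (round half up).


R'=64/255≈0.2510, G'=254/255≈0.9961, B'=36/255≈0.1412
K = 1 - max(R',G',B') = 1 - 254/255 = 1/255 = 0.00392… → 0.00
(1-R'-K)/(1-K) simplifies to (max-R)/max with max = 254:
C = (254-64)/254 = 190/254 = 0.74803… → 0.75
M = (254-254)/254 = 0/254 = 0 → 0.00
Y = (254-36)/254 = 218/254 = 0.85826… → 0.86
= CMYK(0.75, 0.00, 0.86, 0.00)


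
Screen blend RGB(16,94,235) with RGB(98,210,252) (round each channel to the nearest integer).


Screen: C = 255 - (255-A)×(255-B)/255, rounded to nearest integer
R: 255 - (255-16)×(255-98)/255 = 255 - 37523/255 ≈ 255 - 147.149 = 107.851 → 108
G: 255 - (255-94)×(255-210)/255 = 255 - 7245/255 ≈ 255 - 28.412 = 226.588 → 227
B: 255 - (255-235)×(255-252)/255 = 255 - 60/255 ≈ 255 - 0.235 = 254.765 → 255
= RGB(108, 227, 255)


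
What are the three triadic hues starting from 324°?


Triadic: equally spaced at 120° intervals
H1 = 324°
H2 = (324 + 120) mod 360 = 84°
H3 = (324 + 240) mod 360 = 204°
Triadic = 324°, 84°, 204°


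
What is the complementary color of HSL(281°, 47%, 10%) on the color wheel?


Complement = opposite side of color wheel = hue + 180°
H' = (281 + 180) mod 360 = 101°
S and L unchanged.
= HSL(101°, 47%, 10%)


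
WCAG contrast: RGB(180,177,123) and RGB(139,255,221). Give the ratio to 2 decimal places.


Linearize each sRGB channel c=v/255: c/12.92 if c ≤ 0.04045 else ((c+0.055)/1.055)^2.4
L = 0.2126×R_lin + 0.7152×G_lin + 0.0722×B_lin
Color 1 (180,177,123):
  R=180: 180/255≈0.7059 > 0.04045 → ((0.7059+0.055)/1.055)^2.4 ≈ 0.45641
  G=177: 177/255≈0.6941 > 0.04045 → ((0.6941+0.055)/1.055)^2.4 ≈ 0.43966
  B=123: 123/255≈0.4824 > 0.04045 → ((0.4824+0.055)/1.055)^2.4 ≈ 0.19807
  L1 = 0.2126×0.45641 + 0.7152×0.43966 + 0.0722×0.19807 ≈ 0.42578
Color 2 (139,255,221):
  R=139: 139/255≈0.5451 > 0.04045 → ((0.5451+0.055)/1.055)^2.4 ≈ 0.25818
  G=255: 255/255≈1.0000 > 0.04045 → ((1.0000+0.055)/1.055)^2.4 ≈ 1.00000
  B=221: 221/255≈0.8667 > 0.04045 → ((0.8667+0.055)/1.055)^2.4 ≈ 0.72306
  L2 = 0.2126×0.25818 + 0.7152×1.00000 + 0.0722×0.72306 ≈ 0.82229
Lighter = 0.82229, Darker = 0.42578
Ratio = (L_lighter + 0.05) / (L_darker + 0.05)
Ratio = (0.82229 + 0.05) / (0.42578 + 0.05) = 0.87229 / 0.47578 ≈ 1.8334
Ratio ≈ 1.83:1


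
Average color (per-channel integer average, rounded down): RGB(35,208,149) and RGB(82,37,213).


Midpoint: each channel = ⌊(C₁+C₂)/2⌋
R: ⌊(35+82)/2⌋ = 58
G: ⌊(208+37)/2⌋ = 122
B: ⌊(149+213)/2⌋ = 181
= RGB(58, 122, 181)


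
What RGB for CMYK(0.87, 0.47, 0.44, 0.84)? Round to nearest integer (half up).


R = 255 × (1-C) × (1-K) = 255 × 0.13 × 0.16 = 5.304 → 5
G = 255 × (1-M) × (1-K) = 255 × 0.53 × 0.16 = 21.624 → 22
B = 255 × (1-Y) × (1-K) = 255 × 0.56 × 0.16 = 22.848 → 23
= RGB(5, 22, 23)
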